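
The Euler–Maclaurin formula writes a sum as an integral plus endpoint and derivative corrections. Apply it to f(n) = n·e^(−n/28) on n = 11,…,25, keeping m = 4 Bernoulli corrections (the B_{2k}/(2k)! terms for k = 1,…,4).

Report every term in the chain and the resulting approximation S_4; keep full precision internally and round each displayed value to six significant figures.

S_4 ≈ 138.364

∫_11^25 x·e^(−x/28) dx evaluates to 129.562.
½[f(11) + f(25)] = ½[7.42638 + 10.2371] = 8.83174.
Running total after boundary: 138.394.
k=1: B_{2}/(2)! × [f^{(1)}(25) − f^{(1)}(11)] = 1/12 × (0.0438733 − 0.409897) = -0.0305020.
Running total after k=1: 138.364.
k=2: B_{4}/(4)! × [f^{(3)}(25) − f^{(3)}(11)] = −1/720 × (0.00110056 − 0.00224509) = 1.58962e-06.
Running total after k=2: 138.364.
k=3: B_{6}/(6)! × [f^{(5)}(25) − f^{(5)}(11)] = 1/30240 × (2.73618e-06 − 5.06039e-06) = -7.68587e-11.
Running total after k=3: 138.364.
k=4: B_{8}/(8)! × [f^{(7)}(25) − f^{(7)}(11)] = −1/1209600 × (5.18952e-09 − 9.25656e-09) = 3.36231e-15.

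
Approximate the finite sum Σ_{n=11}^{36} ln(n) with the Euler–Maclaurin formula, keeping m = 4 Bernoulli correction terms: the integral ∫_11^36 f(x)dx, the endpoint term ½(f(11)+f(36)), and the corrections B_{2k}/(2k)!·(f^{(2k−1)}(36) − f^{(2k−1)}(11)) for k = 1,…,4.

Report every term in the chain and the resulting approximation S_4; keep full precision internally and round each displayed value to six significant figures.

Integral: ∫_11^36 ln(x) dx = 77.6298.
½[f(11) + f(36)] = ½[2.39790 + 3.58352] = 2.99071.
Running total after boundary: 80.6205.
Correction k=1: B_{2}/2! · (f^{(1)}(36) − f^{(1)}(11)) = 1/12 · (0.0277778 − 0.0909091) = -0.00526094.
After k=1: 80.6153.
Correction k=2: B_{4}/4! · (f^{(3)}(36) − f^{(3)}(11)) = −1/720 · (4.28669e-05 − 0.00150263) = 2.02745e-06.
After k=2: 80.6153.
Correction k=3: B_{6}/6! · (f^{(5)}(36) − f^{(5)}(11)) = 1/30240 · (3.96916e-07 − 0.000149021) = -4.91482e-09.
After k=3: 80.6153.
Correction k=4: B_{8}/8! · (f^{(7)}(36) − f^{(7)}(11)) = −1/1209600 · (9.18787e-09 − 3.69474e-05) = 3.05375e-11.

S_4 ≈ 80.6153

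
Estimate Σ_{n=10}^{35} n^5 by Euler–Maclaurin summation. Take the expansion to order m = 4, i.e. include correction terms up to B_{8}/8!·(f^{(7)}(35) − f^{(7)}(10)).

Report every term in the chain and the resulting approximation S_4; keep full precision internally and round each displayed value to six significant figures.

∫_10^35 x^5 dx evaluates to 3.06211e+08.
Endpoint term: (f(10) + f(35))/2 = (100000 + 5.25219e+07)/2 = 2.63109e+07.
Running total after boundary: 3.32522e+08.
Order-1 term: 1/12 · (7.50312e+06 − 50000.0) = 621094.
After k=1: 3.33143e+08.
Order-2 term: −1/720 · (73500.0 − 6000.00) = -93.7500.
After k=2: 3.33143e+08.
Order-3 term: 1/30240 · (120.000 − 120.000) = 0.00000.
After k=3: 3.33143e+08.
Order-4 term: −1/1209600 · (0.00000 − 0.00000) = 0.00000.

S_4 ≈ 3.33143e+08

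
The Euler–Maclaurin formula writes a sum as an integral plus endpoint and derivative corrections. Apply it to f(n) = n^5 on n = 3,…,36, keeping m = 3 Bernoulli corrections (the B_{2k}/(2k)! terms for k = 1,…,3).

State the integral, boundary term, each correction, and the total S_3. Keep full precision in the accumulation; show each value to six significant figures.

S_3 ≈ 3.93730e+08

Integral: ∫_3^36 x^5 dx = 3.62797e+08.
Endpoint term: (f(3) + f(36))/2 = (243.000 + 6.04662e+07)/2 = 3.02332e+07.
So far: 3.93030e+08.
k=1: B_{2}/(2)! × [f^{(1)}(36) − f^{(1)}(3)] = 1/12 × (8.39808e+06 − 405.000) = 699806.
Partial sum through k=1: 3.93730e+08.
k=2: B_{4}/(4)! × [f^{(3)}(36) − f^{(3)}(3)] = −1/720 × (77760.0 − 540.000) = -107.250.
Partial sum through k=2: 3.93730e+08.
k=3: B_{6}/(6)! × [f^{(5)}(36) − f^{(5)}(3)] = 1/30240 × (120.000 − 120.000) = 0.00000.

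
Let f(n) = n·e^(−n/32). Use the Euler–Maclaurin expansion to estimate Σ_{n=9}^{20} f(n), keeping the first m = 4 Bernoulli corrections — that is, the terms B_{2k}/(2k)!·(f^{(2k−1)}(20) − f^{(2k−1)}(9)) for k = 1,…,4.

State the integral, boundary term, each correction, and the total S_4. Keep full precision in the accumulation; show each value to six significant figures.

S_4 ≈ 108.395

The integral term ∫_9^20 x·e^(−x/32) dx = 99.6745.
½[f(9) + f(20)] = ½[6.79356 + 10.7052] = 8.74939.
Running total after boundary: 108.424.
Correction k=1: B_{2}/2! · (f^{(1)}(20) − f^{(1)}(9)) = 1/12 · (0.200723 − 0.542541) = -0.0284848.
Running total after k=1: 108.395.
Correction k=2: B_{4}/4! · (f^{(3)}(20) − f^{(3)}(9)) = −1/720 · (0.00124145 − 0.00200412) = 1.05926e-06.
Running total after k=2: 108.395.
Correction k=3: B_{6}/6! · (f^{(5)}(20) − f^{(5)}(9)) = 1/30240 · (2.23328e-06 − 3.39689e-06) = -3.84791e-11.
Running total after k=3: 108.395.
Correction k=4: B_{8}/8! · (f^{(7)}(20) − f^{(7)}(9)) = −1/1209600 · (3.17794e-09 − 4.72328e-09) = 1.27756e-15.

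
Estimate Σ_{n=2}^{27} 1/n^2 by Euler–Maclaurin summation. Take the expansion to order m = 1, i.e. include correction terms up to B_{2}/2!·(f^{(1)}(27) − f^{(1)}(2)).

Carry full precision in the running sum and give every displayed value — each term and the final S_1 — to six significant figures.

∫_2^27 1/x^2 dx evaluates to 0.462963.
Endpoint term: (f(2) + f(27))/2 = (0.250000 + 0.00137174)/2 = 0.125686.
So far: 0.588649.
Correction k=1: B_{2}/2! · (f^{(1)}(27) − f^{(1)}(2)) = 1/12 · (-0.000101611 − (-0.250000)) = 0.0208249.

S_1 ≈ 0.609474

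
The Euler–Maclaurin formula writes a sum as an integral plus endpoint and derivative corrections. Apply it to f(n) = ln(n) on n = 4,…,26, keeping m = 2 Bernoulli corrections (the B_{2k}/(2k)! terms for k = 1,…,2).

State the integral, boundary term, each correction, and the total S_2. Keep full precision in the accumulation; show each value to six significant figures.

∫_4^26 ln(x) dx evaluates to 57.1653.
Endpoint term: (f(4) + f(26))/2 = (1.38629 + 3.25810)/2 = 2.32220.
So far: 59.4875.
k=1: B_{2}/(2)! × [f^{(1)}(26) − f^{(1)}(4)] = 1/12 × (0.0384615 − 0.250000) = -0.0176282.
After k=1: 59.4699.
k=2: B_{4}/(4)! × [f^{(3)}(26) − f^{(3)}(4)] = −1/720 × (0.000113792 − 0.0312500) = 4.32447e-05.

S_2 ≈ 59.4699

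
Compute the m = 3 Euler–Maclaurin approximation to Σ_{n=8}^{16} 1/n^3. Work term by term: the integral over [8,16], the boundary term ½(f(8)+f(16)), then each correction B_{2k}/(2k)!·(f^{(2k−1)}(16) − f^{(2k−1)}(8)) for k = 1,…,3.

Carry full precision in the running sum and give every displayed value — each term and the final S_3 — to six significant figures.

Integral: ∫_8^16 1/x^3 dx = 0.00585938.
Endpoint term: (f(8) + f(16))/2 = (0.00195312 + 0.000244141)/2 = 0.00109863.
Running total after boundary: 0.00695801.
Order-1 term: 1/12 · (-4.57764e-05 − (-0.000732422)) = 5.72205e-05.
Partial sum through k=1: 0.00701523.
Order-2 term: −1/720 · (-3.57628e-06 − (-0.000228882)) = -3.12924e-07.
Partial sum through k=2: 0.00701492.
Order-3 term: 1/30240 · (-5.86733e-07 − (-0.000150204)) = 4.94765e-09.

S_3 ≈ 0.00701492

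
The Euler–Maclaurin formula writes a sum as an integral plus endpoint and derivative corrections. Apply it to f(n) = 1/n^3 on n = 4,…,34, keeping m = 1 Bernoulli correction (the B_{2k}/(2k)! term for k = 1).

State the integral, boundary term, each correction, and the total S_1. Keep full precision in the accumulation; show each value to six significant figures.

S_1 ≈ 0.0396191

Integral: ∫_4^34 1/x^3 dx = 0.0308175.
Endpoint term: (f(4) + f(34))/2 = (0.0156250 + 2.54427e-05)/2 = 0.00782522.
Running total after boundary: 0.0386427.
Order-1 term: 1/12 · (-2.24494e-06 − (-0.0117188)) = 0.000976375.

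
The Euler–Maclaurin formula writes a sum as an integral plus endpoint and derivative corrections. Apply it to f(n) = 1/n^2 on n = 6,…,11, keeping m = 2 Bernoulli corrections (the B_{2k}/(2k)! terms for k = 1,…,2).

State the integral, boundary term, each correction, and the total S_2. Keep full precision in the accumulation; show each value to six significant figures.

S_2 ≈ 0.0944210

∫_6^11 1/x^2 dx evaluates to 0.0757576.
½[f(6) + f(11)] = ½[0.0277778 + 0.00826446] = 0.0180211.
So far: 0.0937787.
Correction k=1: B_{2}/2! · (f^{(1)}(11) − f^{(1)}(6)) = 1/12 · (-0.00150263 − (-0.00925926)) = 0.000646386.
After k=1: 0.0944251.
Correction k=2: B_{4}/4! · (f^{(3)}(11) − f^{(3)}(6)) = −1/720 · (-0.000149021 − (-0.00308642)) = -4.07972e-06.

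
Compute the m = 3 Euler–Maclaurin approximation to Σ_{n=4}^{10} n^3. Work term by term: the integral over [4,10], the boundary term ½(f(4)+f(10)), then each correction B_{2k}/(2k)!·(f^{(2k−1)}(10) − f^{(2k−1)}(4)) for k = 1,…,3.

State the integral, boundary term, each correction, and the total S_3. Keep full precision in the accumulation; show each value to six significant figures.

Integral: ∫_4^10 x^3 dx = 2436.00.
Boundary: ½(f(4) + f(10)) = ½(64.0000 + 1000.00) = 532.000.
Running total after boundary: 2968.00.
k=1: B_{2}/(2)! × [f^{(1)}(10) − f^{(1)}(4)] = 1/12 × (300.000 − 48.0000) = 21.0000.
Running total after k=1: 2989.00.
k=2: B_{4}/(4)! × [f^{(3)}(10) − f^{(3)}(4)] = −1/720 × (6.00000 − 6.00000) = 0.00000.
Running total after k=2: 2989.00.
k=3: B_{6}/(6)! × [f^{(5)}(10) − f^{(5)}(4)] = 1/30240 × (0.00000 − 0.00000) = 0.00000.

S_3 ≈ 2989.00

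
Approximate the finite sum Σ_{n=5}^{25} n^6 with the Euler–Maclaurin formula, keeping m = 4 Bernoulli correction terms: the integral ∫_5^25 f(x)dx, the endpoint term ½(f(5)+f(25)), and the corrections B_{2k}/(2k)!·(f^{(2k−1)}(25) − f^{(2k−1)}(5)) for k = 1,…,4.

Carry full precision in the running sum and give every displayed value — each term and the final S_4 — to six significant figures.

S_4 ≈ 9.98876e+08

Integral: ∫_5^25 x^6 dx = 8.71920e+08.
Endpoint term: (f(5) + f(25))/2 = (15625.0 + 2.44141e+08)/2 = 1.22078e+08.
So far: 9.93998e+08.
k=1: B_{2}/(2)! × [f^{(1)}(25) − f^{(1)}(5)] = 1/12 × (5.85938e+07 − 18750.0) = 4.88125e+06.
Partial sum through k=1: 9.98879e+08.
k=2: B_{4}/(4)! × [f^{(3)}(25) − f^{(3)}(5)] = −1/720 × (1.87500e+06 − 15000.0) = -2583.33.
Partial sum through k=2: 9.98876e+08.
k=3: B_{6}/(6)! × [f^{(5)}(25) − f^{(5)}(5)] = 1/30240 × (18000.0 − 3600.00) = 0.476190.
Partial sum through k=3: 9.98876e+08.
k=4: B_{8}/(8)! × [f^{(7)}(25) − f^{(7)}(5)] = −1/1209600 × (0.00000 − 0.00000) = 0.00000.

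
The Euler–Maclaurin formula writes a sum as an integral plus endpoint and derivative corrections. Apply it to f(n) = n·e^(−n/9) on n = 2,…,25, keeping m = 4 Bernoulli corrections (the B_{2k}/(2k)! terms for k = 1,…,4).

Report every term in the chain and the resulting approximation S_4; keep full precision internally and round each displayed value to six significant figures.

Integral: ∫_2^25 x·e^(−x/9) dx = 60.2470.
Boundary: ½(f(2) + f(25)) = ½(1.60147 + 1.55441) = 1.57794.
Running total after boundary: 61.8249.
Order-1 term: 1/12 · (-0.110536 − 0.622796) = -0.0611110.
Running total after k=1: 61.7638.
Order-2 term: −1/720 · (0.000170580 − 0.0274601) = 3.79022e-05.
Running total after k=2: 61.7639.
Order-3 term: 1/30240 · (2.10593e-05 − 0.000583104) = -1.85861e-08.
Running total after k=3: 61.7639.
Order-4 term: −1/1209600 · (4.93984e-07 − 1.02123e-05) = 8.03430e-12.

S_4 ≈ 61.7639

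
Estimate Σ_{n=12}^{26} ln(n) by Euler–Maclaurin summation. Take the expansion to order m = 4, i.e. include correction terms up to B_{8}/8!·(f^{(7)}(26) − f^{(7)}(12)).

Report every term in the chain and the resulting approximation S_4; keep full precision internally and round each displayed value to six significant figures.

S_4 ≈ 43.7594

The integral term ∫_12^26 ln(x) dx = 40.8916.
Boundary: ½(f(12) + f(26)) = ½(2.48491 + 3.25810) = 2.87150.
Integral + boundary = 43.7631.
k=1: B_{2}/(2)! × [f^{(1)}(26) − f^{(1)}(12)] = 1/12 × (0.0384615 − 0.0833333) = -0.00373932.
After k=1: 43.7594.
k=2: B_{4}/(4)! × [f^{(3)}(26) − f^{(3)}(12)] = −1/720 × (0.000113792 − 0.00115741) = 1.44947e-06.
After k=2: 43.7594.
k=3: B_{6}/(6)! × [f^{(5)}(26) − f^{(5)}(12)] = 1/30240 × (2.01997e-06 − 9.64506e-05) = -3.12271e-09.
After k=3: 43.7594.
k=4: B_{8}/(8)! × [f^{(7)}(26) − f^{(7)}(12)] = −1/1209600 × (8.96436e-08 − 2.00939e-05) = 1.65379e-11.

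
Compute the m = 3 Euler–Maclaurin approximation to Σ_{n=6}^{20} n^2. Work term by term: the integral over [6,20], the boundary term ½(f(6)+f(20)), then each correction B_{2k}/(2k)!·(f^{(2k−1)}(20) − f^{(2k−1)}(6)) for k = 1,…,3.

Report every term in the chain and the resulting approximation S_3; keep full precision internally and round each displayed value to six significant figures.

S_3 ≈ 2815.00

The integral term ∫_6^20 x^2 dx = 2594.67.
½[f(6) + f(20)] = ½[36.0000 + 400.000] = 218.000.
Running total after boundary: 2812.67.
k=1: B_{2}/(2)! × [f^{(1)}(20) − f^{(1)}(6)] = 1/12 × (40.0000 − 12.0000) = 2.33333.
After k=1: 2815.00.
k=2: B_{4}/(4)! × [f^{(3)}(20) − f^{(3)}(6)] = −1/720 × (0.00000 − 0.00000) = 0.00000.
After k=2: 2815.00.
k=3: B_{6}/(6)! × [f^{(5)}(20) − f^{(5)}(6)] = 1/30240 × (0.00000 − 0.00000) = 0.00000.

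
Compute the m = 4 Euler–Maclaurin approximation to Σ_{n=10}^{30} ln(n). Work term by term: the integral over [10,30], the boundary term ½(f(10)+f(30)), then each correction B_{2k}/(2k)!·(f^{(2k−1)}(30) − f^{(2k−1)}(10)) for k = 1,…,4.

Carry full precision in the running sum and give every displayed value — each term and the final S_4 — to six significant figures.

S_4 ≈ 61.8564

Integral: ∫_10^30 ln(x) dx = 59.0101.
½[f(10) + f(30)] = ½[2.30259 + 3.40120] = 2.85189.
Running total after boundary: 61.8620.
k=1: B_{2}/(2)! × [f^{(1)}(30) − f^{(1)}(10)] = 1/12 × (0.0333333 − 0.100000) = -0.00555556.
After k=1: 61.8564.
k=2: B_{4}/(4)! × [f^{(3)}(30) − f^{(3)}(10)] = −1/720 × (7.40741e-05 − 0.00200000) = 2.67490e-06.
After k=2: 61.8564.
k=3: B_{6}/(6)! × [f^{(5)}(30) − f^{(5)}(10)] = 1/30240 × (9.87654e-07 − 0.000240000) = -7.90385e-09.
After k=3: 61.8564.
k=4: B_{8}/(8)! × [f^{(7)}(30) − f^{(7)}(10)] = −1/1209600 × (3.29218e-08 − 7.20000e-05) = 5.94966e-11.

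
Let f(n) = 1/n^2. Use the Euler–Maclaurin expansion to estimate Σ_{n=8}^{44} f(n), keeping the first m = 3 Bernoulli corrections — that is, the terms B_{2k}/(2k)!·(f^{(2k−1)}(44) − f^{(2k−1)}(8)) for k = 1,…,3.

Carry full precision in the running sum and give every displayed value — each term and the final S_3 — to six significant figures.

S_3 ≈ 0.110666

The integral term ∫_8^44 1/x^2 dx = 0.102273.
Boundary: ½(f(8) + f(44)) = ½(0.0156250 + 0.000516529) = 0.00807076.
Integral + boundary = 0.110343.
Correction k=1: B_{2}/2! · (f^{(1)}(44) − f^{(1)}(8)) = 1/12 · (-2.34786e-05 − (-0.00390625)) = 0.000323564.
Running total after k=1: 0.110667.
Correction k=2: B_{4}/4! · (f^{(3)}(44) − f^{(3)}(8)) = −1/720 · (-1.45528e-07 − (-0.000732422)) = -1.01705e-06.
Running total after k=2: 0.110666.
Correction k=3: B_{6}/6! · (f^{(5)}(44) − f^{(5)}(8)) = 1/30240 · (-2.25509e-09 − (-0.000343323)) = 1.13532e-08.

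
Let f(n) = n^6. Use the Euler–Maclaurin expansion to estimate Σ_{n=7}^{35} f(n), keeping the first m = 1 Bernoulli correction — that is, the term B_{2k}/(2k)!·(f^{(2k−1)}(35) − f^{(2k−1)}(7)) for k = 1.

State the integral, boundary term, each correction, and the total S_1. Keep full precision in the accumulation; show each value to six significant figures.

S_1 ≈ 1.01367e+10

Integral: ∫_7^35 x^6 dx = 9.19121e+09.
½[f(7) + f(35)] = ½[117649 + 1.83827e+09] = 9.19192e+08.
Integral + boundary = 1.01104e+10.
k=1: B_{2}/(2)! × [f^{(1)}(35) − f^{(1)}(7)] = 1/12 × (3.15131e+08 − 100842) = 2.62525e+07.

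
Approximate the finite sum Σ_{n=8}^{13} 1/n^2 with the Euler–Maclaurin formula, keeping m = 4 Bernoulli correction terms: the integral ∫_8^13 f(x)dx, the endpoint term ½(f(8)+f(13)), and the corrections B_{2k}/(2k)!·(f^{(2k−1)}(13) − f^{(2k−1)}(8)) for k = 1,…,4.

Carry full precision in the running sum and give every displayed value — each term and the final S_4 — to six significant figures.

Integral: ∫_8^13 1/x^2 dx = 0.0480769.
Boundary: ½(f(8) + f(13)) = ½(0.0156250 + 0.00591716) = 0.0107711.
Integral + boundary = 0.0588480.
k=1: B_{2}/(2)! × [f^{(1)}(13) − f^{(1)}(8)] = 1/12 × (-0.000910332 − (-0.00390625)) = 0.000249660.
After k=1: 0.0590977.
k=2: B_{4}/(4)! × [f^{(3)}(13) − f^{(3)}(8)] = −1/720 × (-6.46390e-05 − (-0.000732422)) = -9.27476e-07.
After k=2: 0.0590967.
k=3: B_{6}/(6)! × [f^{(5)}(13) − f^{(5)}(8)] = 1/30240 × (-1.14744e-05 − (-0.000343323)) = 1.09738e-08.
After k=3: 0.0590967.
k=4: B_{8}/(8)! × [f^{(7)}(13) − f^{(7)}(8)] = −1/1209600 × (-3.80216e-06 − (-0.000300407)) = -2.45209e-10.

S_4 ≈ 0.0590967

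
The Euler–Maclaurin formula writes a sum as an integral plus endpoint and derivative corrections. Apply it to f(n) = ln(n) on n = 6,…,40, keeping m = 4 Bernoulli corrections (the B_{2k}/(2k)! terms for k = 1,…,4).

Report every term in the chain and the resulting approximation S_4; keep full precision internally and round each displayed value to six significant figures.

S_4 ≈ 105.533

The integral term ∫_6^40 ln(x) dx = 102.805.
Boundary: ½(f(6) + f(40)) = ½(1.79176 + 3.68888) = 2.74032.
Integral + boundary = 105.545.
Order-1 term: 1/12 · (0.0250000 − 0.166667) = -0.0118056.
Running total after k=1: 105.533.
Order-2 term: −1/720 · (3.12500e-05 − 0.00925926) = 1.28167e-05.
Running total after k=2: 105.533.
Order-3 term: 1/30240 · (2.34375e-07 − 0.00308642) = -1.02056e-07.
Running total after k=3: 105.533.
Order-4 term: −1/1209600 · (4.39453e-09 − 0.00257202) = 2.12633e-09.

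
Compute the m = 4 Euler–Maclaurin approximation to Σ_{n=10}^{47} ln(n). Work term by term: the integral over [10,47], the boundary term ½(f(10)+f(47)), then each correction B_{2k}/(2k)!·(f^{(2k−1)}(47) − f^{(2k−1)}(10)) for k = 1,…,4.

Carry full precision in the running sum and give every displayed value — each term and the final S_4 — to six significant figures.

Integral: ∫_10^47 ln(x) dx = 120.931.
Boundary: ½(f(10) + f(47)) = ½(2.30259 + 3.85015) = 3.07637.
So far: 124.007.
Order-1 term: 1/12 · (0.0212766 − 0.100000) = -0.00656028.
Partial sum through k=1: 124.001.
Order-2 term: −1/720 · (1.92636e-05 − 0.00200000) = 2.75102e-06.
Partial sum through k=2: 124.001.
Order-3 term: 1/30240 · (1.04646e-07 − 0.000240000) = -7.93305e-09.
Partial sum through k=3: 124.001.
Order-4 term: −1/1209600 · (1.42117e-09 − 7.20000e-05) = 5.95226e-11.

S_4 ≈ 124.001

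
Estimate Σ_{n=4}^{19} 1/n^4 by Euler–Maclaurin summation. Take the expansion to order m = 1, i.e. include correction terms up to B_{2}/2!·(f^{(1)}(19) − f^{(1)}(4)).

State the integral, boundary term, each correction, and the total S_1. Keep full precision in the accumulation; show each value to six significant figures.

S_1 ≈ 0.00744208

The integral term ∫_4^19 1/x^4 dx = 0.00515974.
Boundary: ½(f(4) + f(19)) = ½(0.00390625 + 7.67336e-06) = 0.00195696.
Running total after boundary: 0.00711670.
Order-1 term: 1/12 · (-1.61544e-06 − (-0.00390625)) = 0.000325386.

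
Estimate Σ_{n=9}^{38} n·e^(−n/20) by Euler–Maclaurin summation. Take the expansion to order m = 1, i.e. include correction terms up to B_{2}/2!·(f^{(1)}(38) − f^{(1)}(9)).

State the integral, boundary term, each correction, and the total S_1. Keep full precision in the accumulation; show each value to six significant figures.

Integral: ∫_9^38 x·e^(−x/20) dx = 196.325.
½[f(9) + f(38)] = ½[5.73865 + 5.68361] = 5.71113.
Integral + boundary = 202.036.
Correction k=1: B_{2}/2! · (f^{(1)}(38) − f^{(1)}(9)) = 1/12 · (-0.134612 − 0.350695) = -0.0404423.

S_1 ≈ 201.995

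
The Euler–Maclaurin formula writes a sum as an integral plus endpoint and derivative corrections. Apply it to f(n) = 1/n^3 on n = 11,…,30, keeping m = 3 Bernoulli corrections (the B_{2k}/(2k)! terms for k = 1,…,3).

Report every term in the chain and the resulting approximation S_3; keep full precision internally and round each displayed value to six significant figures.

The integral term ∫_11^30 1/x^3 dx = 0.00357668.
½[f(11) + f(30)] = ½[0.000751315 + 3.70370e-05] = 0.000394176.
Running total after boundary: 0.00397085.
Order-1 term: 1/12 · (-3.70370e-06 − (-0.000204904)) = 1.67667e-05.
Running total after k=1: 0.00398762.
Order-2 term: −1/720 · (-8.23045e-08 − (-3.38684e-05)) = -4.69252e-08.
Running total after k=2: 0.00398757.
Order-3 term: 1/30240 · (-3.84088e-09 − (-1.17560e-05)) = 3.88629e-10.

S_3 ≈ 0.00398757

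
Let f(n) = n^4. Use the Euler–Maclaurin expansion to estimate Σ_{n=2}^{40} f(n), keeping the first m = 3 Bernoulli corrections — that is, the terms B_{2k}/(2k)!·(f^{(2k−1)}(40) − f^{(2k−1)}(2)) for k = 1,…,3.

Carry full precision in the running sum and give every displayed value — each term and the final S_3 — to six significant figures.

S_3 ≈ 2.17813e+07

Integral: ∫_2^40 x^4 dx = 2.04800e+07.
Endpoint term: (f(2) + f(40))/2 = (16.0000 + 2.56000e+06)/2 = 1.28001e+06.
Integral + boundary = 2.17600e+07.
Order-1 term: 1/12 · (256000 − 32.0000) = 21330.7.
After k=1: 2.17813e+07.
Order-2 term: −1/720 · (960.000 − 48.0000) = -1.26667.
After k=2: 2.17813e+07.
Order-3 term: 1/30240 · (0.00000 − 0.00000) = 0.00000.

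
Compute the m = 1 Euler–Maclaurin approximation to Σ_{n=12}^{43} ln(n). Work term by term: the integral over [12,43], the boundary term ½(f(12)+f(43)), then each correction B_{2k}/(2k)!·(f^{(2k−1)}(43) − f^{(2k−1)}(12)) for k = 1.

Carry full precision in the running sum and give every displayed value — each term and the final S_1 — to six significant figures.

The integral term ∫_12^43 ln(x) dx = 100.913.
Endpoint term: (f(12) + f(43))/2 = (2.48491 + 3.76120)/2 = 3.12305.
Running total after boundary: 104.036.
k=1: B_{2}/(2)! × [f^{(1)}(43) − f^{(1)}(12)] = 1/12 × (0.0232558 − 0.0833333) = -0.00500646.

S_1 ≈ 104.031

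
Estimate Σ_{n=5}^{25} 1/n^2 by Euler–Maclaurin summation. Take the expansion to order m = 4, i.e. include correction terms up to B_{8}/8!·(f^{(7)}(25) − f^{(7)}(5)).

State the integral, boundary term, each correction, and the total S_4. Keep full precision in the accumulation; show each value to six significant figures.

S_4 ≈ 0.182112

∫_5^25 1/x^2 dx evaluates to 0.160000.
Endpoint term: (f(5) + f(25))/2 = (0.0400000 + 0.00160000)/2 = 0.0208000.
Integral + boundary = 0.180800.
Order-1 term: 1/12 · (-0.000128000 − (-0.0160000)) = 0.00132267.
After k=1: 0.182123.
Order-2 term: −1/720 · (-2.45760e-06 − (-0.00768000)) = -1.06633e-05.
After k=2: 0.182112.
Order-3 term: 1/30240 · (-1.17965e-07 − (-0.00921600)) = 3.04758e-07.
After k=3: 0.182112.
Order-4 term: −1/1209600 · (-1.05696e-08 − (-0.0206438)) = -1.70667e-08.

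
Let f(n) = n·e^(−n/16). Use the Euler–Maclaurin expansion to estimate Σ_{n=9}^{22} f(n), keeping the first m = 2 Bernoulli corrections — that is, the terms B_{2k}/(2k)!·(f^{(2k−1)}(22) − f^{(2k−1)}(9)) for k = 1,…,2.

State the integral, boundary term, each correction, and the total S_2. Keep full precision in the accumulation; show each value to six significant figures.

S_2 ≈ 79.5032

∫_9^22 x·e^(−x/16) dx evaluates to 74.1867.
½[f(9) + f(22)] = ½[5.12805 + 5.56247] = 5.34526.
Integral + boundary = 79.5319.
Correction k=1: B_{2}/2! · (f^{(1)}(22) − f^{(1)}(9)) = 1/12 · (-0.0948148 − 0.249280) = -0.0286746.
After k=1: 79.5032.
Correction k=2: B_{4}/4! · (f^{(3)}(22) − f^{(3)}(9)) = −1/720 · (0.00160494 − 0.00542518) = 5.30589e-06.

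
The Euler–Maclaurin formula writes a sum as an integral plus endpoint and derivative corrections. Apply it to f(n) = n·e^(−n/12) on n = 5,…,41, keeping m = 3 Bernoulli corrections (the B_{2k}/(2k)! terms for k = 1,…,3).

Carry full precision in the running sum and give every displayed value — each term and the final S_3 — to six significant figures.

The integral term ∫_5^41 x·e^(−x/12) dx = 113.611.
½[f(5) + f(41)] = ½[3.29620 + 1.34569] = 2.32095.
So far: 115.931.
Order-1 term: 1/12 · (-0.0793190 − 0.384557) = -0.0386563.
After k=1: 115.893.
Order-2 term: −1/720 · (-9.49701e-05 − 0.0118267) = 1.65578e-05.
After k=2: 115.893.
Order-3 term: 1/30240 · (2.50615e-06 − 0.000145714) = -4.73570e-09.

S_3 ≈ 115.893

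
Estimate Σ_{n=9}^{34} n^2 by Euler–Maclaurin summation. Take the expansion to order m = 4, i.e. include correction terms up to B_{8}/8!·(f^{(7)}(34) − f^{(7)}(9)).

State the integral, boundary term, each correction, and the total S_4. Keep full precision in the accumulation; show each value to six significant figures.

∫_9^34 x^2 dx evaluates to 12858.3.
Boundary: ½(f(9) + f(34)) = ½(81.0000 + 1156.00) = 618.500.
So far: 13476.8.
Correction k=1: B_{2}/2! · (f^{(1)}(34) − f^{(1)}(9)) = 1/12 · (68.0000 − 18.0000) = 4.16667.
Partial sum through k=1: 13481.0.
Correction k=2: B_{4}/4! · (f^{(3)}(34) − f^{(3)}(9)) = −1/720 · (0.00000 − 0.00000) = 0.00000.
Partial sum through k=2: 13481.0.
Correction k=3: B_{6}/6! · (f^{(5)}(34) − f^{(5)}(9)) = 1/30240 · (0.00000 − 0.00000) = 0.00000.
Partial sum through k=3: 13481.0.
Correction k=4: B_{8}/8! · (f^{(7)}(34) − f^{(7)}(9)) = −1/1209600 · (0.00000 − 0.00000) = 0.00000.

S_4 ≈ 13481.0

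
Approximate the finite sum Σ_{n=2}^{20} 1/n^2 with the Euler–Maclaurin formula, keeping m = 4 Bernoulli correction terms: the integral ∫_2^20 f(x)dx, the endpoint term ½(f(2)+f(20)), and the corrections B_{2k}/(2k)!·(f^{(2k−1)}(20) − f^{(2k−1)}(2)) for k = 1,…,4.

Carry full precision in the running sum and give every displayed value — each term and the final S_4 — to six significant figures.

S_4 ≈ 0.596142

The integral term ∫_2^20 1/x^2 dx = 0.450000.
½[f(2) + f(20)] = ½[0.250000 + 0.00250000] = 0.126250.
Integral + boundary = 0.576250.
Order-1 term: 1/12 · (-0.000250000 − (-0.250000)) = 0.0208125.
Running total after k=1: 0.597063.
Order-2 term: −1/720 · (-7.50000e-06 − (-0.750000)) = -0.00104166.
Running total after k=2: 0.596021.
Order-3 term: 1/30240 · (-5.62500e-07 − (-5.62500)) = 0.000186012.
Running total after k=3: 0.596207.
Order-4 term: −1/1209600 · (-7.87500e-08 − (-78.7500)) = -6.51042e-05.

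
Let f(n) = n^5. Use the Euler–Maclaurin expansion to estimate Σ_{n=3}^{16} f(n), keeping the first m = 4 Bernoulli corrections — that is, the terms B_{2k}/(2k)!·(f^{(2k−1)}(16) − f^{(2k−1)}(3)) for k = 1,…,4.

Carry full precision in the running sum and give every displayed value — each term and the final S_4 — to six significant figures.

S_4 ≈ 3.34774e+06

∫_3^16 x^5 dx evaluates to 2.79608e+06.
Boundary: ½(f(3) + f(16)) = ½(243.000 + 1.04858e+06) = 524410.
So far: 3.32049e+06.
k=1: B_{2}/(2)! × [f^{(1)}(16) − f^{(1)}(3)] = 1/12 × (327680 − 405.000) = 27272.9.
Running total after k=1: 3.34776e+06.
k=2: B_{4}/(4)! × [f^{(3)}(16) − f^{(3)}(3)] = −1/720 × (15360.0 − 540.000) = -20.5833.
Running total after k=2: 3.34774e+06.
k=3: B_{6}/(6)! × [f^{(5)}(16) − f^{(5)}(3)] = 1/30240 × (120.000 − 120.000) = 0.00000.
Running total after k=3: 3.34774e+06.
k=4: B_{8}/(8)! × [f^{(7)}(16) − f^{(7)}(3)] = −1/1209600 × (0.00000 − 0.00000) = 0.00000.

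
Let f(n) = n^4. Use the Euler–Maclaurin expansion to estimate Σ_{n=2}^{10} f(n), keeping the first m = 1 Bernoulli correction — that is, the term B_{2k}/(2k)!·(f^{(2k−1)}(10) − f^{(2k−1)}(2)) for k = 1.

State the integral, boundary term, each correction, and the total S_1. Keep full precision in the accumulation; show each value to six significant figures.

S_1 ≈ 25332.3

The integral term ∫_2^10 x^4 dx = 19993.6.
Endpoint term: (f(2) + f(10))/2 = (16.0000 + 10000.0)/2 = 5008.00.
So far: 25001.6.
Correction k=1: B_{2}/2! · (f^{(1)}(10) − f^{(1)}(2)) = 1/12 · (4000.00 − 32.0000) = 330.667.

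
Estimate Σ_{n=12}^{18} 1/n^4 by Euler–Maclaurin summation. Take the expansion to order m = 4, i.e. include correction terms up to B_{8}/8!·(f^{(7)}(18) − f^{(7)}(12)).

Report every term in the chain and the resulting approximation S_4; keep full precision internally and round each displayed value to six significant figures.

S_4 ≈ 0.000165780

The integral term ∫_12^18 1/x^4 dx = 0.000135745.
Endpoint term: (f(12) + f(18))/2 = (4.82253e-05 + 9.52599e-06)/2 = 2.88756e-05.
So far: 0.000164621.
k=1: B_{2}/(2)! × [f^{(1)}(18) − f^{(1)}(12)] = 1/12 × (-2.11689e-06 − (-1.60751e-05)) = 1.16318e-06.
After k=1: 0.000165784.
k=2: B_{4}/(4)! × [f^{(3)}(18) − f^{(3)}(12)] = −1/720 × (-1.96008e-07 − (-3.34898e-06)) = -4.37913e-09.
After k=2: 0.000165780.
k=3: B_{6}/(6)! × [f^{(5)}(18) − f^{(5)}(12)] = 1/30240 × (-3.38779e-08 − (-1.30238e-06)) = 4.19479e-11.
After k=3: 0.000165780.
k=4: B_{8}/(8)! × [f^{(7)}(18) − f^{(7)}(12)] = −1/1209600 × (-9.41053e-09 − (-8.13988e-07)) = -6.65160e-13.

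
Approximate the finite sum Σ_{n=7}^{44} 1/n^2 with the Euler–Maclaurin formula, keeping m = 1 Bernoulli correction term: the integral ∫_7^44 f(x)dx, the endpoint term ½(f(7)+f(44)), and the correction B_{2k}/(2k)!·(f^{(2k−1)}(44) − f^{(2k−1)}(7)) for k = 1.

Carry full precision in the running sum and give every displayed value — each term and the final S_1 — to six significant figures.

S_1 ≈ 0.131076

∫_7^44 1/x^2 dx evaluates to 0.120130.
½[f(7) + f(44)] = ½[0.0204082 + 0.000516529] = 0.0104623.
Integral + boundary = 0.130592.
k=1: B_{2}/(2)! × [f^{(1)}(44) − f^{(1)}(7)] = 1/12 × (-2.34786e-05 − (-0.00583090)) = 0.000483952.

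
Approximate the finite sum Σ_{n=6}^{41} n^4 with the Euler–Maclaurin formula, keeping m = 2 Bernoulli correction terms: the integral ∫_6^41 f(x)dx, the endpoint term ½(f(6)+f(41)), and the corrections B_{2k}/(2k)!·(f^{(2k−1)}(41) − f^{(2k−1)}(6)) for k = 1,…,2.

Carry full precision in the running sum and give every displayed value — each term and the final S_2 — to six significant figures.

S_2 ≈ 2.46061e+07

Integral: ∫_6^41 x^4 dx = 2.31697e+07.
½[f(6) + f(41)] = ½[1296.00 + 2.82576e+06] = 1.41353e+06.
Running total after boundary: 2.45832e+07.
k=1: B_{2}/(2)! × [f^{(1)}(41) − f^{(1)}(6)] = 1/12 × (275684 − 864.000) = 22901.7.
Running total after k=1: 2.46061e+07.
k=2: B_{4}/(4)! × [f^{(3)}(41) − f^{(3)}(6)] = −1/720 × (984.000 − 144.000) = -1.16667.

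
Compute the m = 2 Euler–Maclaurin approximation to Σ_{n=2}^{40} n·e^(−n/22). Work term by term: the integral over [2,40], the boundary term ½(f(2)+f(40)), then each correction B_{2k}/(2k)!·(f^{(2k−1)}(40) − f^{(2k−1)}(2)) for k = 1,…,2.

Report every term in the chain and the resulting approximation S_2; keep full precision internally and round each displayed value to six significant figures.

∫_2^40 x·e^(−x/22) dx evaluates to 260.712.
½[f(2) + f(40)] = ½[1.82620 + 6.49282] = 4.15951.
Running total after boundary: 264.871.
Order-1 term: 1/12 · (-0.132808 − 0.830092) = -0.0802416.
Partial sum through k=1: 264.791.
Order-2 term: −1/720 · (0.000396350 − 0.00548821) = 7.07203e-06.

S_2 ≈ 264.791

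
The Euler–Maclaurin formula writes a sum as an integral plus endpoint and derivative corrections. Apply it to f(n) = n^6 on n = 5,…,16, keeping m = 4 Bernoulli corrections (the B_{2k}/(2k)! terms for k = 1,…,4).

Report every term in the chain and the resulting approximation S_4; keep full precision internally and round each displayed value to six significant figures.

S_4 ≈ 4.72552e+07

The integral term ∫_5^16 x^6 dx = 3.83368e+07.
Endpoint term: (f(5) + f(16))/2 = (15625.0 + 1.67772e+07)/2 = 8.39642e+06.
So far: 4.67332e+07.
Correction k=1: B_{2}/2! · (f^{(1)}(16) − f^{(1)}(5)) = 1/12 · (6.29146e+06 − 18750.0) = 522726.
After k=1: 4.72559e+07.
Correction k=2: B_{4}/4! · (f^{(3)}(16) − f^{(3)}(5)) = −1/720 · (491520 − 15000.0) = -661.833.
After k=2: 4.72552e+07.
Correction k=3: B_{6}/6! · (f^{(5)}(16) − f^{(5)}(5)) = 1/30240 · (11520.0 − 3600.00) = 0.261905.
After k=3: 4.72552e+07.
Correction k=4: B_{8}/8! · (f^{(7)}(16) − f^{(7)}(5)) = −1/1209600 · (0.00000 − 0.00000) = 0.00000.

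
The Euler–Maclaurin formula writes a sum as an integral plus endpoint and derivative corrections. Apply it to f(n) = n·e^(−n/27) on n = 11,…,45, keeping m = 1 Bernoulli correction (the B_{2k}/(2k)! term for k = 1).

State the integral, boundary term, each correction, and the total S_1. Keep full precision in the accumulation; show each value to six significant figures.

S_1 ≈ 323.364

Integral: ∫_11^45 x·e^(−x/27) dx = 315.499.
½[f(11) + f(45)] = ½[7.31910 + 8.49940] = 7.90925.
Running total after boundary: 323.408.
Correction k=1: B_{2}/2! · (f^{(1)}(45) − f^{(1)}(11)) = 1/12 · (-0.125917 − 0.394295) = -0.0433510.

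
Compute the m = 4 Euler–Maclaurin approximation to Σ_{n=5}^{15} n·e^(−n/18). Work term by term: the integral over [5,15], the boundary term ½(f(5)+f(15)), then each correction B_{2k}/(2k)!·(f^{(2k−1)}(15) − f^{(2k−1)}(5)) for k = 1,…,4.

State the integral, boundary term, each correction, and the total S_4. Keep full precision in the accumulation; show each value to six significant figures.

Integral: ∫_5^15 x·e^(−x/18) dx = 55.4392.
Boundary: ½(f(5) + f(15)) = ½(3.78733 + 6.51897) = 5.15315.
Running total after boundary: 60.5924.
Order-1 term: 1/12 · (0.0724330 − 0.547058) = -0.0395521.
Running total after k=1: 60.5528.
Order-2 term: −1/720 · (0.00290626 − 0.00636416) = 4.80264e-06.
Running total after k=2: 60.5528.
Order-3 term: 1/30240 · (1.72499e-05 − 3.40737e-05) = -5.56342e-10.
Running total after k=3: 60.5528.
Order-4 term: −1/1209600 · (7.87959e-08 − 1.49706e-07) = 5.86232e-14.

S_4 ≈ 60.5528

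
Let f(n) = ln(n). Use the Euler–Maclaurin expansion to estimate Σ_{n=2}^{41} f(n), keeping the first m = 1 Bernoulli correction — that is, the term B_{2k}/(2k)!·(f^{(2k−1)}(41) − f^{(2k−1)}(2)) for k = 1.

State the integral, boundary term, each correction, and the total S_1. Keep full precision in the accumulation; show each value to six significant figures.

Integral: ∫_2^41 ln(x) dx = 111.870.
½[f(2) + f(41)] = ½[0.693147 + 3.71357] = 2.20336.
Integral + boundary = 114.074.
k=1: B_{2}/(2)! × [f^{(1)}(41) − f^{(1)}(2)] = 1/12 × (0.0243902 − 0.500000) = -0.0396341.

S_1 ≈ 114.034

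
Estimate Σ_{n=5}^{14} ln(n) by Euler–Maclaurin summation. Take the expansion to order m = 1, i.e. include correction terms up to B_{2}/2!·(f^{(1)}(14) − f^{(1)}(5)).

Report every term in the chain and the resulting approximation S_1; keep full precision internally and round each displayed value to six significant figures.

∫_5^14 ln(x) dx evaluates to 19.8996.
½[f(5) + f(14)] = ½[1.60944 + 2.63906] = 2.12425.
So far: 22.0239.
Order-1 term: 1/12 · (0.0714286 − 0.200000) = -0.0107143.

S_1 ≈ 22.0131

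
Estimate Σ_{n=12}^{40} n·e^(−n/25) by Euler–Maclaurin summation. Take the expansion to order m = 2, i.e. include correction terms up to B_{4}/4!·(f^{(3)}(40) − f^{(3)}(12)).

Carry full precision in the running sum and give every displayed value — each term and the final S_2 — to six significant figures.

S_2 ≈ 252.007

The integral term ∫_12^40 x·e^(−x/25) dx = 244.293.
Endpoint term: (f(12) + f(40))/2 = (7.42540 + 8.07586)/2 = 7.75063.
Running total after boundary: 252.043.
Correction k=1: B_{2}/2! · (f^{(1)}(40) − f^{(1)}(12)) = 1/12 · (-0.121138 − 0.321767) = -0.0369088.
After k=1: 252.007.
Correction k=2: B_{4}/4! · (f^{(3)}(40) − f^{(3)}(12)) = −1/720 · (0.000452248 − 0.00249493) = 2.83706e-06.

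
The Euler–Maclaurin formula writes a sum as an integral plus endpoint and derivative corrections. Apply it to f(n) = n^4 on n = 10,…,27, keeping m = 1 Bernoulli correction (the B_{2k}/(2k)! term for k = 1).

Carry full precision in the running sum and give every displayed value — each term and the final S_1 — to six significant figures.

S_1 ≈ 3.12673e+06

Integral: ∫_10^27 x^4 dx = 2.84978e+06.
½[f(10) + f(27)] = ½[10000.0 + 531441] = 270720.
Running total after boundary: 3.12050e+06.
k=1: B_{2}/(2)! × [f^{(1)}(27) − f^{(1)}(10)] = 1/12 × (78732.0 − 4000.00) = 6227.67.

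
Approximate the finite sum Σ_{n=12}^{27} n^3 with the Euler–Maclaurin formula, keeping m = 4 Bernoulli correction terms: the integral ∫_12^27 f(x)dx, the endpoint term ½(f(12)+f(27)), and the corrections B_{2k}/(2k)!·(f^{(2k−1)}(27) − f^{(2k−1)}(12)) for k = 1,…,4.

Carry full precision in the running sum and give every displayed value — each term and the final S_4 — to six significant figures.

S_4 ≈ 138528

Integral: ∫_12^27 x^3 dx = 127676.
Boundary: ½(f(12) + f(27)) = ½(1728.00 + 19683.0) = 10705.5.
So far: 138382.
Order-1 term: 1/12 · (2187.00 − 432.000) = 146.250.
Partial sum through k=1: 138528.
Order-2 term: −1/720 · (6.00000 − 6.00000) = 0.00000.
Partial sum through k=2: 138528.
Order-3 term: 1/30240 · (0.00000 − 0.00000) = 0.00000.
Partial sum through k=3: 138528.
Order-4 term: −1/1209600 · (0.00000 − 0.00000) = 0.00000.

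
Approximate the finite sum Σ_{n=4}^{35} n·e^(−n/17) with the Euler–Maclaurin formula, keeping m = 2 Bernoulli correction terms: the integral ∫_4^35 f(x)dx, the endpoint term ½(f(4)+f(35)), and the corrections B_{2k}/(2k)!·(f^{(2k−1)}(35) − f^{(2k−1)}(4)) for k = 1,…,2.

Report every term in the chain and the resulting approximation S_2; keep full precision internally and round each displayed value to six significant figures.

The integral term ∫_4^35 x·e^(−x/17) dx = 169.349.
½[f(4) + f(35)] = ½[3.16135 + 4.46614] = 3.81375.
Integral + boundary = 173.163.
Correction k=1: B_{2}/2! · (f^{(1)}(35) − f^{(1)}(4)) = 1/12 · (-0.135110 − 0.604376) = -0.0616239.
After k=1: 173.101.
Correction k=2: B_{4}/4! · (f^{(3)}(35) − f^{(3)}(4)) = −1/720 · (0.000415564 − 0.00756074) = 9.92385e-06.

S_2 ≈ 173.101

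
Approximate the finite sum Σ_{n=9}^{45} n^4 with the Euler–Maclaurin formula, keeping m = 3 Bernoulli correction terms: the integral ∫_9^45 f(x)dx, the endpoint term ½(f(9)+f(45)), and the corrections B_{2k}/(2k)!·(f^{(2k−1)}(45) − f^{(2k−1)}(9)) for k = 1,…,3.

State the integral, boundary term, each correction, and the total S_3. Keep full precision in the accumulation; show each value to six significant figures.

Integral: ∫_9^45 x^4 dx = 3.68938e+07.
Boundary: ½(f(9) + f(45)) = ½(6561.00 + 4.10062e+06) = 2.05359e+06.
Running total after boundary: 3.89474e+07.
Correction k=1: B_{2}/2! · (f^{(1)}(45) − f^{(1)}(9)) = 1/12 · (364500 − 2916.00) = 30132.0.
Partial sum through k=1: 3.89775e+07.
Correction k=2: B_{4}/4! · (f^{(3)}(45) − f^{(3)}(9)) = −1/720 · (1080.00 − 216.000) = -1.20000.
Partial sum through k=2: 3.89775e+07.
Correction k=3: B_{6}/6! · (f^{(5)}(45) − f^{(5)}(9)) = 1/30240 · (0.00000 − 0.00000) = 0.00000.

S_3 ≈ 3.89775e+07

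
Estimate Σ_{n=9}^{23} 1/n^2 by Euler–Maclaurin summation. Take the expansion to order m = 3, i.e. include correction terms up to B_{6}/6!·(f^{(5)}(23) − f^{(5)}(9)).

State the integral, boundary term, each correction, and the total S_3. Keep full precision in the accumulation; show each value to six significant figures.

S_3 ≈ 0.0749652

The integral term ∫_9^23 1/x^2 dx = 0.0676329.
Boundary: ½(f(9) + f(23)) = ½(0.0123457 + 0.00189036) = 0.00711802.
Integral + boundary = 0.0747509.
k=1: B_{2}/(2)! × [f^{(1)}(23) − f^{(1)}(9)] = 1/12 × (-0.000164379 − (-0.00274348)) = 0.000214925.
Partial sum through k=1: 0.0749658.
k=2: B_{4}/(4)! × [f^{(3)}(23) − f^{(3)}(9)] = −1/720 × (-3.72883e-06 − (-0.000406442)) = -5.59324e-07.
Partial sum through k=2: 0.0749652.
k=3: B_{6}/(6)! × [f^{(5)}(23) − f^{(5)}(9)] = 1/30240 × (-2.11465e-07 − (-0.000150534)) = 4.97099e-09.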